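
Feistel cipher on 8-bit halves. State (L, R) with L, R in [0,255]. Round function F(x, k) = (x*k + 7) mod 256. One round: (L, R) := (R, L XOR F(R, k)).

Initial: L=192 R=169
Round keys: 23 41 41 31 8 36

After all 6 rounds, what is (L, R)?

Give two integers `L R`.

Answer: 234 33

Derivation:
Round 1 (k=23): L=169 R=246
Round 2 (k=41): L=246 R=196
Round 3 (k=41): L=196 R=157
Round 4 (k=31): L=157 R=206
Round 5 (k=8): L=206 R=234
Round 6 (k=36): L=234 R=33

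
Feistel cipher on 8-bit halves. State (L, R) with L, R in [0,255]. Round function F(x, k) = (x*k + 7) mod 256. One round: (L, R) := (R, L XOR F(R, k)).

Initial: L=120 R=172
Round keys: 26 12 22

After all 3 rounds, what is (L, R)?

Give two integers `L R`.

Round 1 (k=26): L=172 R=7
Round 2 (k=12): L=7 R=247
Round 3 (k=22): L=247 R=70

Answer: 247 70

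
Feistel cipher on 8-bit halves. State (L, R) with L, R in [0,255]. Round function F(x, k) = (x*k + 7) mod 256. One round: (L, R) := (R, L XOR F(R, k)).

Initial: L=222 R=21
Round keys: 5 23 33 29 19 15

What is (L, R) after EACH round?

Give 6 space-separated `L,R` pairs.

Round 1 (k=5): L=21 R=174
Round 2 (k=23): L=174 R=188
Round 3 (k=33): L=188 R=237
Round 4 (k=29): L=237 R=92
Round 5 (k=19): L=92 R=54
Round 6 (k=15): L=54 R=109

Answer: 21,174 174,188 188,237 237,92 92,54 54,109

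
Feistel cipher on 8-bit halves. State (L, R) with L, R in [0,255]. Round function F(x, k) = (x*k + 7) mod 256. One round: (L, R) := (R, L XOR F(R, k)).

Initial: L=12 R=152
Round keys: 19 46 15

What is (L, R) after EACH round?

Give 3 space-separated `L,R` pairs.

Answer: 152,67 67,137 137,77

Derivation:
Round 1 (k=19): L=152 R=67
Round 2 (k=46): L=67 R=137
Round 3 (k=15): L=137 R=77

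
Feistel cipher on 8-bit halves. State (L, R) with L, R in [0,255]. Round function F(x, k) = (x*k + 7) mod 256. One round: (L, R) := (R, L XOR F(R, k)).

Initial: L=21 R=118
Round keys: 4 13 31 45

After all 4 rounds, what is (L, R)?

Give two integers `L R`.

Answer: 98 126

Derivation:
Round 1 (k=4): L=118 R=202
Round 2 (k=13): L=202 R=63
Round 3 (k=31): L=63 R=98
Round 4 (k=45): L=98 R=126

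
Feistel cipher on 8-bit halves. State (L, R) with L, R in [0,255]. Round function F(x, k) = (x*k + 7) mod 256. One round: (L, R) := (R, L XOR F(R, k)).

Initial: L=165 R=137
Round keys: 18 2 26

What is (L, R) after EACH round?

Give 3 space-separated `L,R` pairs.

Round 1 (k=18): L=137 R=12
Round 2 (k=2): L=12 R=150
Round 3 (k=26): L=150 R=79

Answer: 137,12 12,150 150,79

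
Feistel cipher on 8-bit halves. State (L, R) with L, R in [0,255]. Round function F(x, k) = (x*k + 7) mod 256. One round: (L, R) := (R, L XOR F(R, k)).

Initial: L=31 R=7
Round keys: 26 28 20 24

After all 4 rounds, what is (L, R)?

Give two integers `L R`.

Answer: 197 199

Derivation:
Round 1 (k=26): L=7 R=162
Round 2 (k=28): L=162 R=184
Round 3 (k=20): L=184 R=197
Round 4 (k=24): L=197 R=199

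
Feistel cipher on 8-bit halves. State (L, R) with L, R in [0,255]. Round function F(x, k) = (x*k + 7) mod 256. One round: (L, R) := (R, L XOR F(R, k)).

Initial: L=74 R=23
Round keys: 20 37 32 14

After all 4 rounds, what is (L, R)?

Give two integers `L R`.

Answer: 254 216

Derivation:
Round 1 (k=20): L=23 R=153
Round 2 (k=37): L=153 R=51
Round 3 (k=32): L=51 R=254
Round 4 (k=14): L=254 R=216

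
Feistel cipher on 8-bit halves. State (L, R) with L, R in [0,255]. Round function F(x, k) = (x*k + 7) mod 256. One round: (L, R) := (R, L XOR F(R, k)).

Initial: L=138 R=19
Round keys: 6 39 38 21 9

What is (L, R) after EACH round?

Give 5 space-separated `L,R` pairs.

Answer: 19,243 243,31 31,82 82,222 222,135

Derivation:
Round 1 (k=6): L=19 R=243
Round 2 (k=39): L=243 R=31
Round 3 (k=38): L=31 R=82
Round 4 (k=21): L=82 R=222
Round 5 (k=9): L=222 R=135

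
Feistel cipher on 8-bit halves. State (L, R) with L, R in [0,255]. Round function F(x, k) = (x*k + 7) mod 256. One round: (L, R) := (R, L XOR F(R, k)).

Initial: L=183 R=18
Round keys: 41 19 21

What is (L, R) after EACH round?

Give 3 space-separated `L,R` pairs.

Round 1 (k=41): L=18 R=94
Round 2 (k=19): L=94 R=19
Round 3 (k=21): L=19 R=200

Answer: 18,94 94,19 19,200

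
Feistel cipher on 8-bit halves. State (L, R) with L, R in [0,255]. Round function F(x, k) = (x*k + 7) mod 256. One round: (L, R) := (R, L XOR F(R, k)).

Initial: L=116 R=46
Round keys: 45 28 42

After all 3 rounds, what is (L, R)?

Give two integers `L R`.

Round 1 (k=45): L=46 R=105
Round 2 (k=28): L=105 R=173
Round 3 (k=42): L=173 R=0

Answer: 173 0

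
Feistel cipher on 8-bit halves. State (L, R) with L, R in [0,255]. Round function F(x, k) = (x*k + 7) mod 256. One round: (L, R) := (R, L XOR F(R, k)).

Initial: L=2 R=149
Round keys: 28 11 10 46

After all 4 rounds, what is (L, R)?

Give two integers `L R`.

Answer: 188 216

Derivation:
Round 1 (k=28): L=149 R=81
Round 2 (k=11): L=81 R=23
Round 3 (k=10): L=23 R=188
Round 4 (k=46): L=188 R=216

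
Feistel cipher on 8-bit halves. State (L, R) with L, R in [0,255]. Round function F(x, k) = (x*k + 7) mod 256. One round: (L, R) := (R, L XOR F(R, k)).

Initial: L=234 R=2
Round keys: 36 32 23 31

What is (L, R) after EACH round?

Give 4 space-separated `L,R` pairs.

Answer: 2,165 165,165 165,127 127,205

Derivation:
Round 1 (k=36): L=2 R=165
Round 2 (k=32): L=165 R=165
Round 3 (k=23): L=165 R=127
Round 4 (k=31): L=127 R=205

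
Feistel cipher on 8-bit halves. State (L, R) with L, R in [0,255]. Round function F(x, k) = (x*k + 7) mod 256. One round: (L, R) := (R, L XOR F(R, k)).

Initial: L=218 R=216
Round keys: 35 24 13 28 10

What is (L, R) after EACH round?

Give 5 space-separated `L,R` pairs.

Round 1 (k=35): L=216 R=85
Round 2 (k=24): L=85 R=39
Round 3 (k=13): L=39 R=87
Round 4 (k=28): L=87 R=172
Round 5 (k=10): L=172 R=232

Answer: 216,85 85,39 39,87 87,172 172,232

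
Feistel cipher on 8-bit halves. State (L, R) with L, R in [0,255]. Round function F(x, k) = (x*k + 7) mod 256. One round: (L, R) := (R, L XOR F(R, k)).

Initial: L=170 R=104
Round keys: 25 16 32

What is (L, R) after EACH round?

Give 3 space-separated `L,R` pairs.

Round 1 (k=25): L=104 R=133
Round 2 (k=16): L=133 R=63
Round 3 (k=32): L=63 R=98

Answer: 104,133 133,63 63,98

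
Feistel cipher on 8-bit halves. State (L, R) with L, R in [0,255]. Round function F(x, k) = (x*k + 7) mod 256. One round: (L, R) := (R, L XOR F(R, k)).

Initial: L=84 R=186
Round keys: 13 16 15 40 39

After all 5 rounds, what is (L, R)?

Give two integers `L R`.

Round 1 (k=13): L=186 R=45
Round 2 (k=16): L=45 R=109
Round 3 (k=15): L=109 R=71
Round 4 (k=40): L=71 R=114
Round 5 (k=39): L=114 R=34

Answer: 114 34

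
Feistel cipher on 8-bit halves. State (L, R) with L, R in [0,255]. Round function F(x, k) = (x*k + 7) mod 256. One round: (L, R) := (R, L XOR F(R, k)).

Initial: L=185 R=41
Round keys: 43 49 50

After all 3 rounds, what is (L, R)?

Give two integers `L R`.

Answer: 195 78

Derivation:
Round 1 (k=43): L=41 R=83
Round 2 (k=49): L=83 R=195
Round 3 (k=50): L=195 R=78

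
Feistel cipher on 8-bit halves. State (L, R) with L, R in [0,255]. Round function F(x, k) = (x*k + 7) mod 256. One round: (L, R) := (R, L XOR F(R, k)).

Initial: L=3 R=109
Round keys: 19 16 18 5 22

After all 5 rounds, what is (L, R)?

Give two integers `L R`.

Round 1 (k=19): L=109 R=29
Round 2 (k=16): L=29 R=186
Round 3 (k=18): L=186 R=6
Round 4 (k=5): L=6 R=159
Round 5 (k=22): L=159 R=183

Answer: 159 183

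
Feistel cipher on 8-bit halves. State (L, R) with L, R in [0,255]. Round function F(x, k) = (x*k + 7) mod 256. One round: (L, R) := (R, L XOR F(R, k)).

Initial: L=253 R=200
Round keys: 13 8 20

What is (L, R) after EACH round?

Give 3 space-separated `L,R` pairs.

Round 1 (k=13): L=200 R=210
Round 2 (k=8): L=210 R=95
Round 3 (k=20): L=95 R=161

Answer: 200,210 210,95 95,161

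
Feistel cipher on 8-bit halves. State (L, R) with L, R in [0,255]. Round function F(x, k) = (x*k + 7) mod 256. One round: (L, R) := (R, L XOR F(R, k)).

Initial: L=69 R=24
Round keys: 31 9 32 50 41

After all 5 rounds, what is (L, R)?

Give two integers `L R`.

Answer: 136 66

Derivation:
Round 1 (k=31): L=24 R=170
Round 2 (k=9): L=170 R=25
Round 3 (k=32): L=25 R=141
Round 4 (k=50): L=141 R=136
Round 5 (k=41): L=136 R=66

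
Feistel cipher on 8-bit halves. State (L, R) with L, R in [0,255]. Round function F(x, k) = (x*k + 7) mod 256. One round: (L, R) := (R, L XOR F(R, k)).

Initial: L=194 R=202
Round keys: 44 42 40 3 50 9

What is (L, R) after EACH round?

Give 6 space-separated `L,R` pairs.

Round 1 (k=44): L=202 R=125
Round 2 (k=42): L=125 R=67
Round 3 (k=40): L=67 R=2
Round 4 (k=3): L=2 R=78
Round 5 (k=50): L=78 R=65
Round 6 (k=9): L=65 R=30

Answer: 202,125 125,67 67,2 2,78 78,65 65,30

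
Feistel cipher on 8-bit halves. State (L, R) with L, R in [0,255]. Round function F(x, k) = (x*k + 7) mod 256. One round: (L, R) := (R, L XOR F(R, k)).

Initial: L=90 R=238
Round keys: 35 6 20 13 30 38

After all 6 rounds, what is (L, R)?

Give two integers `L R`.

Round 1 (k=35): L=238 R=203
Round 2 (k=6): L=203 R=39
Round 3 (k=20): L=39 R=216
Round 4 (k=13): L=216 R=216
Round 5 (k=30): L=216 R=143
Round 6 (k=38): L=143 R=153

Answer: 143 153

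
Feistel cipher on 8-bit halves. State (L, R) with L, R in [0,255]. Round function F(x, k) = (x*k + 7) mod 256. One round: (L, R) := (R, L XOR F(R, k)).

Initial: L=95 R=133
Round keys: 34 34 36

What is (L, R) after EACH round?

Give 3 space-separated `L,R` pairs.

Answer: 133,238 238,38 38,177

Derivation:
Round 1 (k=34): L=133 R=238
Round 2 (k=34): L=238 R=38
Round 3 (k=36): L=38 R=177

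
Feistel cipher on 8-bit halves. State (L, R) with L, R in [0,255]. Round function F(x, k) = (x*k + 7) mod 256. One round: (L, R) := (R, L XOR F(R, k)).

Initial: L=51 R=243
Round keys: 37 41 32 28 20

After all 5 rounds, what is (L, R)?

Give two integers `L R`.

Round 1 (k=37): L=243 R=21
Round 2 (k=41): L=21 R=151
Round 3 (k=32): L=151 R=242
Round 4 (k=28): L=242 R=232
Round 5 (k=20): L=232 R=213

Answer: 232 213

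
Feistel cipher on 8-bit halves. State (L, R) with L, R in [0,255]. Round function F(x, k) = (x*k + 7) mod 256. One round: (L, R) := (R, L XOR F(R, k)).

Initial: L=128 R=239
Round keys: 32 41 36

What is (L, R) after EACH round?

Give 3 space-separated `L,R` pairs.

Answer: 239,103 103,105 105,172

Derivation:
Round 1 (k=32): L=239 R=103
Round 2 (k=41): L=103 R=105
Round 3 (k=36): L=105 R=172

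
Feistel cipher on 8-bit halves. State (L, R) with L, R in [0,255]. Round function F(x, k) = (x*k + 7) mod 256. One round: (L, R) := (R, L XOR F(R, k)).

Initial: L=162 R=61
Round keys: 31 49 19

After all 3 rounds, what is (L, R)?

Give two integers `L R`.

Round 1 (k=31): L=61 R=200
Round 2 (k=49): L=200 R=114
Round 3 (k=19): L=114 R=181

Answer: 114 181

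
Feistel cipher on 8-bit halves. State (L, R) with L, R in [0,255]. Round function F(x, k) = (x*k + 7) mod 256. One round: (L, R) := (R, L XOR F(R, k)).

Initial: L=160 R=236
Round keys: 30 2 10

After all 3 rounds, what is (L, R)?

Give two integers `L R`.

Round 1 (k=30): L=236 R=15
Round 2 (k=2): L=15 R=201
Round 3 (k=10): L=201 R=238

Answer: 201 238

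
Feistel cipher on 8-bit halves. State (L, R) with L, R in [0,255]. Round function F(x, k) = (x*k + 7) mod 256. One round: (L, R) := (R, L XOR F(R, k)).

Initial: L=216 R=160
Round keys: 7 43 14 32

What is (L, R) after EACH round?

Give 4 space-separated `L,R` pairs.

Answer: 160,191 191,188 188,240 240,187

Derivation:
Round 1 (k=7): L=160 R=191
Round 2 (k=43): L=191 R=188
Round 3 (k=14): L=188 R=240
Round 4 (k=32): L=240 R=187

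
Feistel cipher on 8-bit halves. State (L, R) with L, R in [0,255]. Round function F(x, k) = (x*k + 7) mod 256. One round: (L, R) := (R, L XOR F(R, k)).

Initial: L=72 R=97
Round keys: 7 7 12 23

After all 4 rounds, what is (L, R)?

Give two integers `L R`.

Round 1 (k=7): L=97 R=230
Round 2 (k=7): L=230 R=48
Round 3 (k=12): L=48 R=161
Round 4 (k=23): L=161 R=78

Answer: 161 78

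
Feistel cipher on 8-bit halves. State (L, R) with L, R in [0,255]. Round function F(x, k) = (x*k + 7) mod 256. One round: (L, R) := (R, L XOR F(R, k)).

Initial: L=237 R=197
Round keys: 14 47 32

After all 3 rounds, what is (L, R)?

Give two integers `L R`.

Round 1 (k=14): L=197 R=32
Round 2 (k=47): L=32 R=34
Round 3 (k=32): L=34 R=103

Answer: 34 103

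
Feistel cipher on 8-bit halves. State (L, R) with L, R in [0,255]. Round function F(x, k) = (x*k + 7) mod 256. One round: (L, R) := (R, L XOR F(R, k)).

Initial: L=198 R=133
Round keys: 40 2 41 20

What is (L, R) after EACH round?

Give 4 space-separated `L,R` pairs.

Answer: 133,9 9,156 156,10 10,83

Derivation:
Round 1 (k=40): L=133 R=9
Round 2 (k=2): L=9 R=156
Round 3 (k=41): L=156 R=10
Round 4 (k=20): L=10 R=83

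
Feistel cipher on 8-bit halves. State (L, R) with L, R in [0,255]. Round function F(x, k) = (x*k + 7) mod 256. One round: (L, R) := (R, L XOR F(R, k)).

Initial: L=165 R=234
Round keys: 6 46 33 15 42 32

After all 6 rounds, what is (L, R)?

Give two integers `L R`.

Answer: 9 127

Derivation:
Round 1 (k=6): L=234 R=38
Round 2 (k=46): L=38 R=49
Round 3 (k=33): L=49 R=126
Round 4 (k=15): L=126 R=88
Round 5 (k=42): L=88 R=9
Round 6 (k=32): L=9 R=127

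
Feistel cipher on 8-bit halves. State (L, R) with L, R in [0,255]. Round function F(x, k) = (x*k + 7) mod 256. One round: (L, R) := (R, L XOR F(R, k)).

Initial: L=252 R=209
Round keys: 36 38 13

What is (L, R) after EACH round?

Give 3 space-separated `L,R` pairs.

Answer: 209,151 151,160 160,176

Derivation:
Round 1 (k=36): L=209 R=151
Round 2 (k=38): L=151 R=160
Round 3 (k=13): L=160 R=176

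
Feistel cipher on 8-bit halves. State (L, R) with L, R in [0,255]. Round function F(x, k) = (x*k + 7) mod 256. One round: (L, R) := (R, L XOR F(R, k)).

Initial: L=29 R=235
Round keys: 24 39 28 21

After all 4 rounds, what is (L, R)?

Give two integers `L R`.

Round 1 (k=24): L=235 R=18
Round 2 (k=39): L=18 R=46
Round 3 (k=28): L=46 R=29
Round 4 (k=21): L=29 R=70

Answer: 29 70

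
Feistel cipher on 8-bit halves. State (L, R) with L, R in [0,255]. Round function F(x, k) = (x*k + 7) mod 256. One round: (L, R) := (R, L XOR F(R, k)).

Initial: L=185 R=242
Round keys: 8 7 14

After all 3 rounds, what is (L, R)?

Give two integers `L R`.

Round 1 (k=8): L=242 R=46
Round 2 (k=7): L=46 R=187
Round 3 (k=14): L=187 R=111

Answer: 187 111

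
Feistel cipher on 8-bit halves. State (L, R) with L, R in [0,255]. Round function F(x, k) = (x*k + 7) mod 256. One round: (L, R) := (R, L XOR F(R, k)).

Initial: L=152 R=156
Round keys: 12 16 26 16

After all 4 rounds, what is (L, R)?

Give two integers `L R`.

Answer: 42 204

Derivation:
Round 1 (k=12): L=156 R=207
Round 2 (k=16): L=207 R=107
Round 3 (k=26): L=107 R=42
Round 4 (k=16): L=42 R=204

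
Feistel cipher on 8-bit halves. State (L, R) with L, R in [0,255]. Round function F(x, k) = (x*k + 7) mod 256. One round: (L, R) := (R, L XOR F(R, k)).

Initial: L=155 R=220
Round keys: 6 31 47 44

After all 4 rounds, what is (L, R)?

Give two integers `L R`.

Round 1 (k=6): L=220 R=180
Round 2 (k=31): L=180 R=15
Round 3 (k=47): L=15 R=124
Round 4 (k=44): L=124 R=88

Answer: 124 88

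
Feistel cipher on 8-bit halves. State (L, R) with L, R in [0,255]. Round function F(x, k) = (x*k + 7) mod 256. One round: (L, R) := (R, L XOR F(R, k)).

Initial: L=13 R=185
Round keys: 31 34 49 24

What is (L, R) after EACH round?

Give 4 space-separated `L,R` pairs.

Answer: 185,99 99,148 148,56 56,211

Derivation:
Round 1 (k=31): L=185 R=99
Round 2 (k=34): L=99 R=148
Round 3 (k=49): L=148 R=56
Round 4 (k=24): L=56 R=211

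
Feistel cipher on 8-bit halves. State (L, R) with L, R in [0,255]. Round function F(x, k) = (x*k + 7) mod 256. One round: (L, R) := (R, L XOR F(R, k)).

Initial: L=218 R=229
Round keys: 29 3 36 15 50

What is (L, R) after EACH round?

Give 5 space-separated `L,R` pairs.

Answer: 229,34 34,136 136,5 5,218 218,158

Derivation:
Round 1 (k=29): L=229 R=34
Round 2 (k=3): L=34 R=136
Round 3 (k=36): L=136 R=5
Round 4 (k=15): L=5 R=218
Round 5 (k=50): L=218 R=158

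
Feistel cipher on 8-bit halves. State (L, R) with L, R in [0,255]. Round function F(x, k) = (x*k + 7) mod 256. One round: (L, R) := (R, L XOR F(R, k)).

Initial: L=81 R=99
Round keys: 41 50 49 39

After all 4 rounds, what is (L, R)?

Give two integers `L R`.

Round 1 (k=41): L=99 R=179
Round 2 (k=50): L=179 R=158
Round 3 (k=49): L=158 R=246
Round 4 (k=39): L=246 R=31

Answer: 246 31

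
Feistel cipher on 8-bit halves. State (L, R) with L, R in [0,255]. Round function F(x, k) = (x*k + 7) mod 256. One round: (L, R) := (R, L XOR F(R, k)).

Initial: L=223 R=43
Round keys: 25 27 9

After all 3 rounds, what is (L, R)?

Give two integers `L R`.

Answer: 5 209

Derivation:
Round 1 (k=25): L=43 R=229
Round 2 (k=27): L=229 R=5
Round 3 (k=9): L=5 R=209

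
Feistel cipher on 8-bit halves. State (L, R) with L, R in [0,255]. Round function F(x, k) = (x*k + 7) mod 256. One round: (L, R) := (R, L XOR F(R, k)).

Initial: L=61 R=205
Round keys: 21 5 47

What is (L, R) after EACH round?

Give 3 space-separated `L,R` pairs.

Round 1 (k=21): L=205 R=229
Round 2 (k=5): L=229 R=77
Round 3 (k=47): L=77 R=207

Answer: 205,229 229,77 77,207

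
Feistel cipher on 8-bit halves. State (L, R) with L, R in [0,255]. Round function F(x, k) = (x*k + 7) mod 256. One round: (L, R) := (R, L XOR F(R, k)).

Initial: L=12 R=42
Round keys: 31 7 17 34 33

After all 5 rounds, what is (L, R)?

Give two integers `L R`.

Round 1 (k=31): L=42 R=17
Round 2 (k=7): L=17 R=84
Round 3 (k=17): L=84 R=138
Round 4 (k=34): L=138 R=15
Round 5 (k=33): L=15 R=124

Answer: 15 124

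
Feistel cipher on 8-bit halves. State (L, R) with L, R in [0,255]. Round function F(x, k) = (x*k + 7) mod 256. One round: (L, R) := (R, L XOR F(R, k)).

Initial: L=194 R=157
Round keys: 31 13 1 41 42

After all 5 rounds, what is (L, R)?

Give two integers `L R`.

Round 1 (k=31): L=157 R=200
Round 2 (k=13): L=200 R=178
Round 3 (k=1): L=178 R=113
Round 4 (k=41): L=113 R=146
Round 5 (k=42): L=146 R=138

Answer: 146 138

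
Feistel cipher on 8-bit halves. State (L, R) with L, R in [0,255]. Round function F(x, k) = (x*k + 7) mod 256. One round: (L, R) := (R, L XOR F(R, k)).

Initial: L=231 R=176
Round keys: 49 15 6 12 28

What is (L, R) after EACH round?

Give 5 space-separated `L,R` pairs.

Answer: 176,80 80,7 7,97 97,148 148,86

Derivation:
Round 1 (k=49): L=176 R=80
Round 2 (k=15): L=80 R=7
Round 3 (k=6): L=7 R=97
Round 4 (k=12): L=97 R=148
Round 5 (k=28): L=148 R=86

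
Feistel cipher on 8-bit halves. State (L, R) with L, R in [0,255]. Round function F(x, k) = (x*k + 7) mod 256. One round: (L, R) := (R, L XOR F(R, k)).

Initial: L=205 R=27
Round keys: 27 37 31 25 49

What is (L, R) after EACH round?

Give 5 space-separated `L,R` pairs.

Round 1 (k=27): L=27 R=45
Round 2 (k=37): L=45 R=147
Round 3 (k=31): L=147 R=249
Round 4 (k=25): L=249 R=203
Round 5 (k=49): L=203 R=27

Answer: 27,45 45,147 147,249 249,203 203,27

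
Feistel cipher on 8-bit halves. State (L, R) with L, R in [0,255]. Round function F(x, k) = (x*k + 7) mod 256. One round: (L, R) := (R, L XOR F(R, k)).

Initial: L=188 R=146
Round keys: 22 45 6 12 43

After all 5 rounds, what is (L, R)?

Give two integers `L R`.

Round 1 (k=22): L=146 R=47
Round 2 (k=45): L=47 R=216
Round 3 (k=6): L=216 R=56
Round 4 (k=12): L=56 R=127
Round 5 (k=43): L=127 R=100

Answer: 127 100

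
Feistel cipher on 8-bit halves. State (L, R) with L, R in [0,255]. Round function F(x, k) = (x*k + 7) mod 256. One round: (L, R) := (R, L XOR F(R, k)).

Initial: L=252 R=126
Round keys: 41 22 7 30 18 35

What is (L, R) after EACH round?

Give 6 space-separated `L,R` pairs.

Round 1 (k=41): L=126 R=201
Round 2 (k=22): L=201 R=51
Round 3 (k=7): L=51 R=165
Round 4 (k=30): L=165 R=110
Round 5 (k=18): L=110 R=102
Round 6 (k=35): L=102 R=151

Answer: 126,201 201,51 51,165 165,110 110,102 102,151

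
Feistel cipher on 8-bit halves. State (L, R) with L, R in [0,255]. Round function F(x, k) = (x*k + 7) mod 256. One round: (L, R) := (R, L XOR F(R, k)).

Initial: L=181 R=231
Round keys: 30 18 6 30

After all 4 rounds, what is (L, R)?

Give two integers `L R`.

Answer: 123 137

Derivation:
Round 1 (k=30): L=231 R=172
Round 2 (k=18): L=172 R=248
Round 3 (k=6): L=248 R=123
Round 4 (k=30): L=123 R=137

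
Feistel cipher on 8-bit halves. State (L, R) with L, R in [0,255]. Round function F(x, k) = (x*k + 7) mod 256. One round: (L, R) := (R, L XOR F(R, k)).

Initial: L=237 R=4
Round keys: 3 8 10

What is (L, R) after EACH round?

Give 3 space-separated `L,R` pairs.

Round 1 (k=3): L=4 R=254
Round 2 (k=8): L=254 R=243
Round 3 (k=10): L=243 R=123

Answer: 4,254 254,243 243,123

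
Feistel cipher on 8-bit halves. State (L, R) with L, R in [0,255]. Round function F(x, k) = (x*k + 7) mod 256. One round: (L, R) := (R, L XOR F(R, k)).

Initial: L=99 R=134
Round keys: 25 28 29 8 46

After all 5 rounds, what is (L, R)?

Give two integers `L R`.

Answer: 222 217

Derivation:
Round 1 (k=25): L=134 R=126
Round 2 (k=28): L=126 R=73
Round 3 (k=29): L=73 R=50
Round 4 (k=8): L=50 R=222
Round 5 (k=46): L=222 R=217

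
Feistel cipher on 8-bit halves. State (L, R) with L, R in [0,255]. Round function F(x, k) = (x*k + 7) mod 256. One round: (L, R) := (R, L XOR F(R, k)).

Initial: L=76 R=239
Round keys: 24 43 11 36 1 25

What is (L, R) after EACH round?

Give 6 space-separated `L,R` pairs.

Round 1 (k=24): L=239 R=35
Round 2 (k=43): L=35 R=7
Round 3 (k=11): L=7 R=119
Round 4 (k=36): L=119 R=196
Round 5 (k=1): L=196 R=188
Round 6 (k=25): L=188 R=167

Answer: 239,35 35,7 7,119 119,196 196,188 188,167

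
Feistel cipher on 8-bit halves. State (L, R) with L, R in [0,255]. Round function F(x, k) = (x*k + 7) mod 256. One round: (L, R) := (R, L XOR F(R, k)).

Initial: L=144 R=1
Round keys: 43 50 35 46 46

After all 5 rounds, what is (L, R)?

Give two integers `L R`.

Answer: 35 182

Derivation:
Round 1 (k=43): L=1 R=162
Round 2 (k=50): L=162 R=170
Round 3 (k=35): L=170 R=231
Round 4 (k=46): L=231 R=35
Round 5 (k=46): L=35 R=182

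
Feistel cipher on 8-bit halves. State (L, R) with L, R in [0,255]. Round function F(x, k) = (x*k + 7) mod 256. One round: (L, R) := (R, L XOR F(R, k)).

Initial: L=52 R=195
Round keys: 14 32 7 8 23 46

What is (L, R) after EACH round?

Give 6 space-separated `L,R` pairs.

Answer: 195,133 133,100 100,70 70,83 83,58 58,32

Derivation:
Round 1 (k=14): L=195 R=133
Round 2 (k=32): L=133 R=100
Round 3 (k=7): L=100 R=70
Round 4 (k=8): L=70 R=83
Round 5 (k=23): L=83 R=58
Round 6 (k=46): L=58 R=32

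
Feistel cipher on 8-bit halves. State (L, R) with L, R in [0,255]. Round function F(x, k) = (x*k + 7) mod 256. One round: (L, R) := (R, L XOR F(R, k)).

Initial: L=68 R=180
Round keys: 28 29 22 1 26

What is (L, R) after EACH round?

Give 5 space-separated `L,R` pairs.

Answer: 180,243 243,58 58,240 240,205 205,41

Derivation:
Round 1 (k=28): L=180 R=243
Round 2 (k=29): L=243 R=58
Round 3 (k=22): L=58 R=240
Round 4 (k=1): L=240 R=205
Round 5 (k=26): L=205 R=41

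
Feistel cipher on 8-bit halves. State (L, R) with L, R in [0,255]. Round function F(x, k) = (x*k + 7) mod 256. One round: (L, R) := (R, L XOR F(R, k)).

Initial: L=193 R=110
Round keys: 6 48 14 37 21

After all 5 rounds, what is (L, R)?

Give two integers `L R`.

Answer: 203 113

Derivation:
Round 1 (k=6): L=110 R=90
Round 2 (k=48): L=90 R=137
Round 3 (k=14): L=137 R=223
Round 4 (k=37): L=223 R=203
Round 5 (k=21): L=203 R=113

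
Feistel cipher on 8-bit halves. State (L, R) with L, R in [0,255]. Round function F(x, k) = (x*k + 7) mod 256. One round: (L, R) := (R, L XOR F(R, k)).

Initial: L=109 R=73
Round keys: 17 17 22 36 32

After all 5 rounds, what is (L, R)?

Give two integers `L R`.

Round 1 (k=17): L=73 R=141
Round 2 (k=17): L=141 R=45
Round 3 (k=22): L=45 R=104
Round 4 (k=36): L=104 R=138
Round 5 (k=32): L=138 R=47

Answer: 138 47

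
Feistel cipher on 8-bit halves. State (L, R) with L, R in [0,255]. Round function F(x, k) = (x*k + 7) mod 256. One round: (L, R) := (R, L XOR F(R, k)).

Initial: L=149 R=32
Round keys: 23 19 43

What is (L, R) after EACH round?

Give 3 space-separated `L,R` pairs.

Answer: 32,114 114,93 93,212

Derivation:
Round 1 (k=23): L=32 R=114
Round 2 (k=19): L=114 R=93
Round 3 (k=43): L=93 R=212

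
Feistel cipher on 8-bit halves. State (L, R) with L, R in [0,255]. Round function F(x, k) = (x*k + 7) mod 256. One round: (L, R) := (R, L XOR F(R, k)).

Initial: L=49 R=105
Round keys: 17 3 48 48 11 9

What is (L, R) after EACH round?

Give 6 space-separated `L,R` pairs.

Answer: 105,49 49,243 243,166 166,212 212,133 133,96

Derivation:
Round 1 (k=17): L=105 R=49
Round 2 (k=3): L=49 R=243
Round 3 (k=48): L=243 R=166
Round 4 (k=48): L=166 R=212
Round 5 (k=11): L=212 R=133
Round 6 (k=9): L=133 R=96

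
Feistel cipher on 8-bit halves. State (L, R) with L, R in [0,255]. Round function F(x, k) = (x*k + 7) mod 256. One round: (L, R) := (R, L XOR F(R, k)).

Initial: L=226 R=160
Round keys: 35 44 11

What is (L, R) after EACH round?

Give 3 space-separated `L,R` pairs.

Answer: 160,5 5,67 67,237

Derivation:
Round 1 (k=35): L=160 R=5
Round 2 (k=44): L=5 R=67
Round 3 (k=11): L=67 R=237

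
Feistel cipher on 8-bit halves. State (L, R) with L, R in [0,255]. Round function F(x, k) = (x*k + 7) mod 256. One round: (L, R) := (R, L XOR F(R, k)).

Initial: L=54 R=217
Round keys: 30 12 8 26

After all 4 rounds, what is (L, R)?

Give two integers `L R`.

Round 1 (k=30): L=217 R=67
Round 2 (k=12): L=67 R=242
Round 3 (k=8): L=242 R=212
Round 4 (k=26): L=212 R=125

Answer: 212 125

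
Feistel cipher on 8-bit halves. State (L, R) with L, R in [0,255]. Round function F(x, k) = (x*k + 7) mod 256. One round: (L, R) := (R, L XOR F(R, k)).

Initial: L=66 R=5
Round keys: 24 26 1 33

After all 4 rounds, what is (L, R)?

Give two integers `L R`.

Round 1 (k=24): L=5 R=61
Round 2 (k=26): L=61 R=60
Round 3 (k=1): L=60 R=126
Round 4 (k=33): L=126 R=121

Answer: 126 121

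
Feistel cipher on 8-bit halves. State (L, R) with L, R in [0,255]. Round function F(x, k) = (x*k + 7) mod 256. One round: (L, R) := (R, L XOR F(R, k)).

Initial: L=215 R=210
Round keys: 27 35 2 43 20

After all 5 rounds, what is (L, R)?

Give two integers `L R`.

Answer: 11 204

Derivation:
Round 1 (k=27): L=210 R=250
Round 2 (k=35): L=250 R=231
Round 3 (k=2): L=231 R=47
Round 4 (k=43): L=47 R=11
Round 5 (k=20): L=11 R=204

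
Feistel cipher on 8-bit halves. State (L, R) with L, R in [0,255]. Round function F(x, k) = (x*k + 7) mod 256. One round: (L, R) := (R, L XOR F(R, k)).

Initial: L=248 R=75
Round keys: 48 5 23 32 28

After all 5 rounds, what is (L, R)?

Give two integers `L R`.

Round 1 (k=48): L=75 R=239
Round 2 (k=5): L=239 R=249
Round 3 (k=23): L=249 R=137
Round 4 (k=32): L=137 R=222
Round 5 (k=28): L=222 R=198

Answer: 222 198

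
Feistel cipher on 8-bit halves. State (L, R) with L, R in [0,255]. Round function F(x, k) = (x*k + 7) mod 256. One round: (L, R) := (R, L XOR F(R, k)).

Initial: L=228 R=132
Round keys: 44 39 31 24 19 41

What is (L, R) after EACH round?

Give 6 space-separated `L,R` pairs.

Round 1 (k=44): L=132 R=83
Round 2 (k=39): L=83 R=40
Round 3 (k=31): L=40 R=140
Round 4 (k=24): L=140 R=15
Round 5 (k=19): L=15 R=168
Round 6 (k=41): L=168 R=224

Answer: 132,83 83,40 40,140 140,15 15,168 168,224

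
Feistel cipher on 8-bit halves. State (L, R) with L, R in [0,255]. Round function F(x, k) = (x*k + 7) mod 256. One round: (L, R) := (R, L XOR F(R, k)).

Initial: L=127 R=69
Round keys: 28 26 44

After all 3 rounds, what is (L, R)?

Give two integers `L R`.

Round 1 (k=28): L=69 R=236
Round 2 (k=26): L=236 R=186
Round 3 (k=44): L=186 R=19

Answer: 186 19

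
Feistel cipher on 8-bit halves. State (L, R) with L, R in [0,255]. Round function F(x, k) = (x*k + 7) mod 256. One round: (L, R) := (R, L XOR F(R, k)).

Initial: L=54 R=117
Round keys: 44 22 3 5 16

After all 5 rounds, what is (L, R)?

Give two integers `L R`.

Round 1 (k=44): L=117 R=21
Round 2 (k=22): L=21 R=160
Round 3 (k=3): L=160 R=242
Round 4 (k=5): L=242 R=97
Round 5 (k=16): L=97 R=229

Answer: 97 229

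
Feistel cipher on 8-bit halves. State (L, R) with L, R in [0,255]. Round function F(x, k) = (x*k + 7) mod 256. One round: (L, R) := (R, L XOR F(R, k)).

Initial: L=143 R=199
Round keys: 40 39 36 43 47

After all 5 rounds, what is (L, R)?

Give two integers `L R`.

Answer: 148 100

Derivation:
Round 1 (k=40): L=199 R=144
Round 2 (k=39): L=144 R=48
Round 3 (k=36): L=48 R=87
Round 4 (k=43): L=87 R=148
Round 5 (k=47): L=148 R=100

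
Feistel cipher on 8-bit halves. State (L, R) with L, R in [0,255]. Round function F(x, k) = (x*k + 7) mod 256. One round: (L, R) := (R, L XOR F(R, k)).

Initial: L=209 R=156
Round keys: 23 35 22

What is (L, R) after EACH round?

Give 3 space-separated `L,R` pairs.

Round 1 (k=23): L=156 R=218
Round 2 (k=35): L=218 R=73
Round 3 (k=22): L=73 R=151

Answer: 156,218 218,73 73,151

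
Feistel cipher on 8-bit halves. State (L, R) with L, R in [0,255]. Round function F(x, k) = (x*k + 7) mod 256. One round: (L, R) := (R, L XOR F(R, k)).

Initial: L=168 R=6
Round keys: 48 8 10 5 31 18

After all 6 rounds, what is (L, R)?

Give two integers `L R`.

Round 1 (k=48): L=6 R=143
Round 2 (k=8): L=143 R=121
Round 3 (k=10): L=121 R=78
Round 4 (k=5): L=78 R=244
Round 5 (k=31): L=244 R=221
Round 6 (k=18): L=221 R=101

Answer: 221 101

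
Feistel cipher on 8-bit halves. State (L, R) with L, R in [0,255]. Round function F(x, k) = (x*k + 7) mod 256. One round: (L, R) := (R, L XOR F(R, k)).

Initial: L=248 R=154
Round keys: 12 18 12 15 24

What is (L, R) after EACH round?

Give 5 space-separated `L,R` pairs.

Answer: 154,199 199,159 159,188 188,148 148,91

Derivation:
Round 1 (k=12): L=154 R=199
Round 2 (k=18): L=199 R=159
Round 3 (k=12): L=159 R=188
Round 4 (k=15): L=188 R=148
Round 5 (k=24): L=148 R=91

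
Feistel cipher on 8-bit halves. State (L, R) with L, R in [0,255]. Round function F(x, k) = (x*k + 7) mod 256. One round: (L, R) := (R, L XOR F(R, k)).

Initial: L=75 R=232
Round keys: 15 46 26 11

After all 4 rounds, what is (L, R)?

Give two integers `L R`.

Answer: 201 93

Derivation:
Round 1 (k=15): L=232 R=212
Round 2 (k=46): L=212 R=247
Round 3 (k=26): L=247 R=201
Round 4 (k=11): L=201 R=93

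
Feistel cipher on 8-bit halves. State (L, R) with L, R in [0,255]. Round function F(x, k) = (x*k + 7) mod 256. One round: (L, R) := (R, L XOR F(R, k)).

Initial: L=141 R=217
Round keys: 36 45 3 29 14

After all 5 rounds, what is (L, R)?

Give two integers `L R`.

Round 1 (k=36): L=217 R=6
Round 2 (k=45): L=6 R=204
Round 3 (k=3): L=204 R=109
Round 4 (k=29): L=109 R=172
Round 5 (k=14): L=172 R=2

Answer: 172 2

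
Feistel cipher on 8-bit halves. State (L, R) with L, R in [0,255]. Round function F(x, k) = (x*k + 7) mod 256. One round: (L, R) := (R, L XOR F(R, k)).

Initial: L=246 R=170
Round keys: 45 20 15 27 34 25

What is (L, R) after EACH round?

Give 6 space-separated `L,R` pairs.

Round 1 (k=45): L=170 R=31
Round 2 (k=20): L=31 R=217
Round 3 (k=15): L=217 R=161
Round 4 (k=27): L=161 R=219
Round 5 (k=34): L=219 R=188
Round 6 (k=25): L=188 R=184

Answer: 170,31 31,217 217,161 161,219 219,188 188,184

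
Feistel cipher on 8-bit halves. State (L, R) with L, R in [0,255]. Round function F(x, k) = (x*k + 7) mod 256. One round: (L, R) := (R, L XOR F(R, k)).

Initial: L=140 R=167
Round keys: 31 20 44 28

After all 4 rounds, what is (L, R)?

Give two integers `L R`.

Answer: 11 107

Derivation:
Round 1 (k=31): L=167 R=204
Round 2 (k=20): L=204 R=80
Round 3 (k=44): L=80 R=11
Round 4 (k=28): L=11 R=107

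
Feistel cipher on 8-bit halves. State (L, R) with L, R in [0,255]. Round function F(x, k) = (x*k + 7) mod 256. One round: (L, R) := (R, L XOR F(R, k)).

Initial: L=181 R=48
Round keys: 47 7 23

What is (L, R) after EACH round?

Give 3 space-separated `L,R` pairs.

Round 1 (k=47): L=48 R=98
Round 2 (k=7): L=98 R=133
Round 3 (k=23): L=133 R=152

Answer: 48,98 98,133 133,152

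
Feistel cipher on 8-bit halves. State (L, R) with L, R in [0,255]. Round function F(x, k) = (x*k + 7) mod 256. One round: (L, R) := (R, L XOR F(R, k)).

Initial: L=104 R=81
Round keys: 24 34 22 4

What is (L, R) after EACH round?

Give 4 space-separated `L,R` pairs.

Round 1 (k=24): L=81 R=247
Round 2 (k=34): L=247 R=132
Round 3 (k=22): L=132 R=168
Round 4 (k=4): L=168 R=35

Answer: 81,247 247,132 132,168 168,35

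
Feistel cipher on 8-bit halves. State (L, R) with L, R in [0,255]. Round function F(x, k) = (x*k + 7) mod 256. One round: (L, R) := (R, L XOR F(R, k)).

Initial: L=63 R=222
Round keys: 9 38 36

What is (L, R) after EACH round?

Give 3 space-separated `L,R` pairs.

Answer: 222,234 234,29 29,241

Derivation:
Round 1 (k=9): L=222 R=234
Round 2 (k=38): L=234 R=29
Round 3 (k=36): L=29 R=241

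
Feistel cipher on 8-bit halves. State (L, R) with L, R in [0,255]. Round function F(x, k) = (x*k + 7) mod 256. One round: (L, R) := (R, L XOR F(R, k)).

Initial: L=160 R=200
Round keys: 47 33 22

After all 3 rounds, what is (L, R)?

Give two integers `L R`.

Answer: 206 164

Derivation:
Round 1 (k=47): L=200 R=31
Round 2 (k=33): L=31 R=206
Round 3 (k=22): L=206 R=164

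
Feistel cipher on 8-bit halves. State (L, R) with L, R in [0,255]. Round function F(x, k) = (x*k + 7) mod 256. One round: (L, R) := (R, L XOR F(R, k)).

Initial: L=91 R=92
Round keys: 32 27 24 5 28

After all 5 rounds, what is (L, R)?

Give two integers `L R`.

Answer: 33 208

Derivation:
Round 1 (k=32): L=92 R=220
Round 2 (k=27): L=220 R=103
Round 3 (k=24): L=103 R=115
Round 4 (k=5): L=115 R=33
Round 5 (k=28): L=33 R=208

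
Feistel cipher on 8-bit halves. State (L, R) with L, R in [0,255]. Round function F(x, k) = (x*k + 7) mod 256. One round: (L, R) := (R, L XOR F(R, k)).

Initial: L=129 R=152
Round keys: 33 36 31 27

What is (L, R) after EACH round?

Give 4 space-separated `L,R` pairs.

Round 1 (k=33): L=152 R=30
Round 2 (k=36): L=30 R=167
Round 3 (k=31): L=167 R=94
Round 4 (k=27): L=94 R=86

Answer: 152,30 30,167 167,94 94,86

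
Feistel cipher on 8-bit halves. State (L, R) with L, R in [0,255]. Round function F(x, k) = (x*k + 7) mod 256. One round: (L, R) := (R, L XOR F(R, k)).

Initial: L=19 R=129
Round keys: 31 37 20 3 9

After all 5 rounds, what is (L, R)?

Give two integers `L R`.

Round 1 (k=31): L=129 R=181
Round 2 (k=37): L=181 R=177
Round 3 (k=20): L=177 R=110
Round 4 (k=3): L=110 R=224
Round 5 (k=9): L=224 R=137

Answer: 224 137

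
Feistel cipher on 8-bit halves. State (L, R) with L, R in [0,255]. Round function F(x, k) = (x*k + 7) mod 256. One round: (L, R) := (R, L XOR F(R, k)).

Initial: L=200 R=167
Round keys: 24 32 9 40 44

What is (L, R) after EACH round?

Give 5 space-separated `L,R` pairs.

Answer: 167,103 103,64 64,32 32,71 71,27

Derivation:
Round 1 (k=24): L=167 R=103
Round 2 (k=32): L=103 R=64
Round 3 (k=9): L=64 R=32
Round 4 (k=40): L=32 R=71
Round 5 (k=44): L=71 R=27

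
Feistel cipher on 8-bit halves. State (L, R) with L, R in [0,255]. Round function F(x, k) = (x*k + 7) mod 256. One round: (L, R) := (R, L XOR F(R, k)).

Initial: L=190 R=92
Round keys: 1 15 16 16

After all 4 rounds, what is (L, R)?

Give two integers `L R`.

Answer: 186 1

Derivation:
Round 1 (k=1): L=92 R=221
Round 2 (k=15): L=221 R=166
Round 3 (k=16): L=166 R=186
Round 4 (k=16): L=186 R=1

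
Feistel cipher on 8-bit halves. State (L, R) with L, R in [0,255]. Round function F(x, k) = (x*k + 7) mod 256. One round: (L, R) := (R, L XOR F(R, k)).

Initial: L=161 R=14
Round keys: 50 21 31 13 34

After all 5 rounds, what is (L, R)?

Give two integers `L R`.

Answer: 182 153

Derivation:
Round 1 (k=50): L=14 R=98
Round 2 (k=21): L=98 R=31
Round 3 (k=31): L=31 R=170
Round 4 (k=13): L=170 R=182
Round 5 (k=34): L=182 R=153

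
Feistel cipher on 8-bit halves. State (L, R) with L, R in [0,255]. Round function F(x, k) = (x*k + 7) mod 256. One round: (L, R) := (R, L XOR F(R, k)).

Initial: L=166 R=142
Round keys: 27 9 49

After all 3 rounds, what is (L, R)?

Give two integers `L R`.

Answer: 104 72

Derivation:
Round 1 (k=27): L=142 R=167
Round 2 (k=9): L=167 R=104
Round 3 (k=49): L=104 R=72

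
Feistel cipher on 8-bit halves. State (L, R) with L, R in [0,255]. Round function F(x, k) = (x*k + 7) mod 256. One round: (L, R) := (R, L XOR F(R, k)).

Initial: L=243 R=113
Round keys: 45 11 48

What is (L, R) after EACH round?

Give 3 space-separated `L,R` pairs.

Answer: 113,23 23,117 117,224

Derivation:
Round 1 (k=45): L=113 R=23
Round 2 (k=11): L=23 R=117
Round 3 (k=48): L=117 R=224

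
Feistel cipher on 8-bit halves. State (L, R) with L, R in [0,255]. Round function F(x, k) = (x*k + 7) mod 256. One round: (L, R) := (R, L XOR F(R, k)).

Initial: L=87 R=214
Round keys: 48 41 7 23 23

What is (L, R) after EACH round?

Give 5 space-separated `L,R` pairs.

Answer: 214,112 112,33 33,158 158,24 24,177

Derivation:
Round 1 (k=48): L=214 R=112
Round 2 (k=41): L=112 R=33
Round 3 (k=7): L=33 R=158
Round 4 (k=23): L=158 R=24
Round 5 (k=23): L=24 R=177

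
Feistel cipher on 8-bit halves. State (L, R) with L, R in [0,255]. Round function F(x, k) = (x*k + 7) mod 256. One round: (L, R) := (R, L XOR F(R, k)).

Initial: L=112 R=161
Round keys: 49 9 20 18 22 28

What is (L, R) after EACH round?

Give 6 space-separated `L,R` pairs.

Answer: 161,168 168,78 78,183 183,171 171,14 14,36

Derivation:
Round 1 (k=49): L=161 R=168
Round 2 (k=9): L=168 R=78
Round 3 (k=20): L=78 R=183
Round 4 (k=18): L=183 R=171
Round 5 (k=22): L=171 R=14
Round 6 (k=28): L=14 R=36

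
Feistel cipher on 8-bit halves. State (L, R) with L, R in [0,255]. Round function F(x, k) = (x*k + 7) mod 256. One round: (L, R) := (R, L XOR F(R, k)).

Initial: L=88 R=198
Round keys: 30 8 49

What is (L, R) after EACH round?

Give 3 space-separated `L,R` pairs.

Round 1 (k=30): L=198 R=99
Round 2 (k=8): L=99 R=217
Round 3 (k=49): L=217 R=243

Answer: 198,99 99,217 217,243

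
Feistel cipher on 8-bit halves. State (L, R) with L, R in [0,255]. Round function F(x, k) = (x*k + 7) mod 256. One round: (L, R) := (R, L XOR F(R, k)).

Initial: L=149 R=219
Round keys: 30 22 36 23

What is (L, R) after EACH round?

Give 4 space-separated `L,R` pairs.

Answer: 219,36 36,196 196,179 179,216

Derivation:
Round 1 (k=30): L=219 R=36
Round 2 (k=22): L=36 R=196
Round 3 (k=36): L=196 R=179
Round 4 (k=23): L=179 R=216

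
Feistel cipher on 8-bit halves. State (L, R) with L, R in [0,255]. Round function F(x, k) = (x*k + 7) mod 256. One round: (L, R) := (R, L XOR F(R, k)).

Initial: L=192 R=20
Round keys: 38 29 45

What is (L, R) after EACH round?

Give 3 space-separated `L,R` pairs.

Answer: 20,63 63,62 62,210

Derivation:
Round 1 (k=38): L=20 R=63
Round 2 (k=29): L=63 R=62
Round 3 (k=45): L=62 R=210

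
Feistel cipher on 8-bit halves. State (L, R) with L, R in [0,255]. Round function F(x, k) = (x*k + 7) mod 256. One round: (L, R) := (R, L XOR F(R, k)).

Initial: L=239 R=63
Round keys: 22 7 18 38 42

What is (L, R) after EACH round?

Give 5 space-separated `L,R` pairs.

Answer: 63,158 158,102 102,173 173,211 211,8

Derivation:
Round 1 (k=22): L=63 R=158
Round 2 (k=7): L=158 R=102
Round 3 (k=18): L=102 R=173
Round 4 (k=38): L=173 R=211
Round 5 (k=42): L=211 R=8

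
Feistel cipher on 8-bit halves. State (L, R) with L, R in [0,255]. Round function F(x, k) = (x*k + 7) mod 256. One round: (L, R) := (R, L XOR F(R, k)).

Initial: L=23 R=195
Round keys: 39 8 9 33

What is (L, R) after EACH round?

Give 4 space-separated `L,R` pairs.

Round 1 (k=39): L=195 R=171
Round 2 (k=8): L=171 R=156
Round 3 (k=9): L=156 R=40
Round 4 (k=33): L=40 R=179

Answer: 195,171 171,156 156,40 40,179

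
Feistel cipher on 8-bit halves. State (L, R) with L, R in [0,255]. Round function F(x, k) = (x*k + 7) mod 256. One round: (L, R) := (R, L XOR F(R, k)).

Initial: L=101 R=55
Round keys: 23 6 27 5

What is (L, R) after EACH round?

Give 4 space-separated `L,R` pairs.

Answer: 55,157 157,130 130,32 32,37

Derivation:
Round 1 (k=23): L=55 R=157
Round 2 (k=6): L=157 R=130
Round 3 (k=27): L=130 R=32
Round 4 (k=5): L=32 R=37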